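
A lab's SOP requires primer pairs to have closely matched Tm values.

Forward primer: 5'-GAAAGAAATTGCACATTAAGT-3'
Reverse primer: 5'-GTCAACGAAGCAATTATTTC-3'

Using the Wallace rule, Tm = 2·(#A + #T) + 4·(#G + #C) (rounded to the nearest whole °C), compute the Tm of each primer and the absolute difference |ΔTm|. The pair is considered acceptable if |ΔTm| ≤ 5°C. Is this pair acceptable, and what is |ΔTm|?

|ΔTm| = 0°C; the pair is acceptable.

Forward: A=10 T=5 G=4 C=2 → Tm = 2·15 + 4·6 = 54°C.
Reverse: A=7 T=6 G=3 C=4 → Tm = 2·13 + 4·7 = 54°C.
|ΔTm| = |54 − 54| = 0°C, ≤ 5°C.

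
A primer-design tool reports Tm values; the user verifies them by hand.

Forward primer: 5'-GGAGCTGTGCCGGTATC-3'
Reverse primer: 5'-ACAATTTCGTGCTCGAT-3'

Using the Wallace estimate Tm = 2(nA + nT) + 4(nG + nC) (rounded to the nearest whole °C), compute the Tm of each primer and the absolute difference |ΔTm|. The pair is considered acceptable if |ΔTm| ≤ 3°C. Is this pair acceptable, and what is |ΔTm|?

Forward: A=2 T=4 G=7 C=4 → Tm = 2·6 + 4·11 = 56°C.
Reverse: A=4 T=6 G=3 C=4 → Tm = 2·10 + 4·7 = 48°C.
|ΔTm| = |56 − 48| = 8°C, > 3°C.

|ΔTm| = 8°C; the pair is not acceptable.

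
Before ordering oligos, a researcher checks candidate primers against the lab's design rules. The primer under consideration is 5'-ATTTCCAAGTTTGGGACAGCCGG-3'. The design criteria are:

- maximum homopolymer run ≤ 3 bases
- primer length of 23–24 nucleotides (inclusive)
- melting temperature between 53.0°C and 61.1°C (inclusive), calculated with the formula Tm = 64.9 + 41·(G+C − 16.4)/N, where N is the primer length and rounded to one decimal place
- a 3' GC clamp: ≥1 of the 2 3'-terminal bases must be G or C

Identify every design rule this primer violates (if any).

Meets all criteria.

Base counts: A=5, T=6, G=7, C=5 (length 23).
homopolymer run: longest run = 3 ✓
length: length 23 ✓
Tm: Tm = 64.9 + 41·(12 − 16.4)/23 = 57.1°C ✓
GC clamp: 3' end GG has 2 G/C ✓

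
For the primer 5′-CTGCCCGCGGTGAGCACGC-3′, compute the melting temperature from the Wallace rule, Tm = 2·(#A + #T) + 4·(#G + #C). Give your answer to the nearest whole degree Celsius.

Base counts: A=2, T=2, G=7, C=8 (length 19).
Tm = 2·(2+2) + 4·(7+8) = 2·4 + 4·15 = 8 + 60 = 68°C.

68°C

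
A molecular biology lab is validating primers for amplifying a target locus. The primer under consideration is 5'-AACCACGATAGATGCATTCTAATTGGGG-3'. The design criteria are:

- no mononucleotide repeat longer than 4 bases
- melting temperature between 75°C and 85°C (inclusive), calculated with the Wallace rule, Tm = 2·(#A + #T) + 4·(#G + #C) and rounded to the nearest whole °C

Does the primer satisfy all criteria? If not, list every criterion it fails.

Meets all criteria.

Base counts: A=9, T=7, G=7, C=5 (length 28).
homopolymer run: longest run = 4 ✓
Tm: Tm = 2·16 + 4·12 = 80°C ✓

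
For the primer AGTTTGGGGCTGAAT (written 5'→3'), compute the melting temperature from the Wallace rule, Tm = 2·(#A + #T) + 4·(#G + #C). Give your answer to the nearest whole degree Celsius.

44°C

Base counts: A=3, T=5, G=6, C=1 (length 15).
Tm = 2·(3+5) + 4·(6+1) = 2·8 + 4·7 = 16 + 28 = 44°C.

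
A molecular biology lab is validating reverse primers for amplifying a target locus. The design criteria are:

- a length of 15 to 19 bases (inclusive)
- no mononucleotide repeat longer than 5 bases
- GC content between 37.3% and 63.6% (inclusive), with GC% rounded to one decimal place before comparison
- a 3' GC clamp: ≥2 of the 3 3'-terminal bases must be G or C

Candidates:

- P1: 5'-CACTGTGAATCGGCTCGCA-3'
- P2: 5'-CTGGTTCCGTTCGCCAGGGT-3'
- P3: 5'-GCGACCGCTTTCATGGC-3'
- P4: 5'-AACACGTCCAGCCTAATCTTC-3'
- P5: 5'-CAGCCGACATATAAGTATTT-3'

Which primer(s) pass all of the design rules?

P1 (19 nt, A=4 T=4 G=5 C=6): length 19 ✓; longest run = 2 ✓; GC 11/19 = 57.9% ✓; 3' end GCA has 2 G/C ✓ — passes.
P2 (20 nt, A=1 T=6 G=7 C=6): length 20, outside 15–19 ✗; longest run = 3 ✓; GC 13/20 = 65.0%, outside 37.3–63.6% ✗; 3' end GGT has 2 G/C ✓ — fails.
P3 (17 nt, A=2 T=4 G=5 C=6): length 17 ✓; longest run = 3 ✓; GC 11/17 = 64.7%, outside 37.3–63.6% ✗; 3' end GGC has 3 G/C ✓ — fails.
P4 (21 nt, A=6 T=5 G=2 C=8): length 21, outside 15–19 ✗; longest run = 2 ✓; GC 10/21 = 47.6% ✓; 3' end TTC has 1 G/C, need ≥2 ✗ — fails.
P5 (20 nt, A=7 T=6 G=3 C=4): length 20, outside 15–19 ✗; longest run = 3 ✓; GC 7/20 = 35.0%, outside 37.3–63.6% ✗; 3' end TTT has 0 G/C, need ≥2 ✗ — fails.

P1 only.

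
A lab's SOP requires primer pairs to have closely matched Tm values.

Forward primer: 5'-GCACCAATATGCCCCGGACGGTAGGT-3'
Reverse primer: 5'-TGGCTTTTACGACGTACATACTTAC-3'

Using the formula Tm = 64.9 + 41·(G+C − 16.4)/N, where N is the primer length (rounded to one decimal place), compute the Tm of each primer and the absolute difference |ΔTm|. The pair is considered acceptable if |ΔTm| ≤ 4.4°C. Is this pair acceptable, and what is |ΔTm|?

Forward: G+C = 16, N = 26 → Tm = 64.9 + 41·(16 − 16.4)/26 = 64.3°C.
Reverse: G+C = 10, N = 25 → Tm = 64.9 + 41·(10 − 16.4)/25 = 54.4°C.
|ΔTm| = |64.3 − 54.4| = 9.9°C, > 4.4°C.

|ΔTm| = 9.9°C; the pair is not acceptable.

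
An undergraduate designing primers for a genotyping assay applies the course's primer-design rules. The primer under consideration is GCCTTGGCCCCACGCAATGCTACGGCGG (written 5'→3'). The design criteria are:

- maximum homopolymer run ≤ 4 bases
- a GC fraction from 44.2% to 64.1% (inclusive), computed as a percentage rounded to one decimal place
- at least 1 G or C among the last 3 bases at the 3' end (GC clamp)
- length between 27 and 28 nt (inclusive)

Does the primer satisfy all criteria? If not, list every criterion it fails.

Fails: GC content.

Base counts: A=4, T=4, G=9, C=11 (length 28).
homopolymer run: longest run = 4 ✓
GC content: GC 20/28 = 71.4%, outside 44.2–64.1% ✗
GC clamp: 3' end CGG has 3 G/C ✓
length: length 28 ✓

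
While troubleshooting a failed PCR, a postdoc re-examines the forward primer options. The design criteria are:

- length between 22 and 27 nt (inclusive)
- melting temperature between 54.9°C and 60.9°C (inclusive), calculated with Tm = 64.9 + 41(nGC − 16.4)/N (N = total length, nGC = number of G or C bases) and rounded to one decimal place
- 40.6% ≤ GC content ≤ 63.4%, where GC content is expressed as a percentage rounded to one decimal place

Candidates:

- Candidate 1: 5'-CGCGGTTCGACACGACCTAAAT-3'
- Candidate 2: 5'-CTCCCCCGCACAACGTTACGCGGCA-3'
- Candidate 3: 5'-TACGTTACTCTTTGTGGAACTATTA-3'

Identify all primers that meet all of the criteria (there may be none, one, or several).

Candidate 1 only.

Candidate 1 (22 nt, A=6 T=4 G=5 C=7): length 22 ✓; Tm = 64.9 + 41·(12 − 16.4)/22 = 56.7°C ✓; GC 12/22 = 54.5% ✓ — passes.
Candidate 2 (25 nt, A=5 T=3 G=5 C=12): length 25 ✓; Tm = 64.9 + 41·(17 − 16.4)/25 = 65.9°C, outside 54.9–60.9°C ✗; GC 17/25 = 68.0%, outside 40.6–63.4% ✗ — fails.
Candidate 3 (25 nt, A=6 T=11 G=4 C=4): length 25 ✓; Tm = 64.9 + 41·(8 − 16.4)/25 = 51.1°C, outside 54.9–60.9°C ✗; GC 8/25 = 32.0%, outside 40.6–63.4% ✗ — fails.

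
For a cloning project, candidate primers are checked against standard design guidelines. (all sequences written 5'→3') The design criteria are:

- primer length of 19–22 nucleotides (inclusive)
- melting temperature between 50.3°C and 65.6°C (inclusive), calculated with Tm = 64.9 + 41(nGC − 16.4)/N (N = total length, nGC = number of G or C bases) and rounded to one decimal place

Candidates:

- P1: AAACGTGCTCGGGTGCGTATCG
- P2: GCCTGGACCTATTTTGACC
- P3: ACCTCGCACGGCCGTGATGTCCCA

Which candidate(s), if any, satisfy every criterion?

P1 and P2.

P1 (22 nt, A=4 T=5 G=8 C=5): length 22 ✓; Tm = 64.9 + 41·(13 − 16.4)/22 = 58.6°C ✓ — passes.
P2 (19 nt, A=3 T=6 G=4 C=6): length 19 ✓; Tm = 64.9 + 41·(10 − 16.4)/19 = 51.1°C ✓ — passes.
P3 (24 nt, A=4 T=4 G=6 C=10): length 24, outside 19–22 ✗; Tm = 64.9 + 41·(16 − 16.4)/24 = 64.2°C ✓ — fails.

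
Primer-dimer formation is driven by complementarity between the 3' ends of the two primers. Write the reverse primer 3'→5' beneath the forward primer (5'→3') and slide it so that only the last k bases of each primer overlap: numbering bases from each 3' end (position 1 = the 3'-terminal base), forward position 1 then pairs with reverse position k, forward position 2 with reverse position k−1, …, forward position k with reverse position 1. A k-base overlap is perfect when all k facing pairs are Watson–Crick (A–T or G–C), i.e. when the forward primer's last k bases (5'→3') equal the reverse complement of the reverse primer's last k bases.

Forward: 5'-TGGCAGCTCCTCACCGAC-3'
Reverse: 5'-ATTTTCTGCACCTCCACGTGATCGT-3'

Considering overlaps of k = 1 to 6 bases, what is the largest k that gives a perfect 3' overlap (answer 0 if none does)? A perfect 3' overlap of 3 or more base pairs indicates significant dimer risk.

Last 6 bases (5'→3') — forward …ACCGAC, reverse …GATCGT.
Reverse complement of the reverse primer's last 6 bases: ACGATC; its first k bases are the reverse complement of the reverse primer's last k bases, so a perfect k-base overlap needs the forward primer's last k bases to equal them.
Comparing (forward last k vs required): k=1: C vs A ✗; k=2: AC vs AC ✓; k=3: GAC vs ACG ✗; k=4: CGAC vs ACGA ✗; k=5: CCGAC vs ACGAT ✗; k=6: ACCGAC vs ACGATC ✗.
Only k = 2 is perfect, so the longest perfect 3' overlap is 2.

Longest perfect overlap: 2 complementary base pairs; below the dimer-risk threshold (threshold 3).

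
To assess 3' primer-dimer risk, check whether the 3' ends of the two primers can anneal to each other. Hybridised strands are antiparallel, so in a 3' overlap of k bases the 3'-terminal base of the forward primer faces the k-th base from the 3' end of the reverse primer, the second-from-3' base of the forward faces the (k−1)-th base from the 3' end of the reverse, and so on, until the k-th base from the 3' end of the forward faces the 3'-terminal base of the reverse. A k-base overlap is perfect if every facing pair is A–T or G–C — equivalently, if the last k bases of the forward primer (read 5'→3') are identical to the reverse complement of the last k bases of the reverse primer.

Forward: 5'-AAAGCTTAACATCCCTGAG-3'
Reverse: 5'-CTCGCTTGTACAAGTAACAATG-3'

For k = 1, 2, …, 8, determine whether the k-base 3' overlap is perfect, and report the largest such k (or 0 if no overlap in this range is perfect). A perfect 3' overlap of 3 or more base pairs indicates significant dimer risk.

Last 8 bases (5'→3') — forward …TCCCTGAG, reverse …TAACAATG.
Reverse complement of the reverse primer's last 8 bases: CATTGTTA; its first k bases are the reverse complement of the reverse primer's last k bases, so a perfect k-base overlap needs the forward primer's last k bases to equal them.
Comparing (forward last k vs required): k=1: G vs C ✗; k=2: AG vs CA ✗; k=3: GAG vs CAT ✗; k=4: TGAG vs CATT ✗; k=5: CTGAG vs CATTG ✗; k=6: CCTGAG vs CATTGT ✗; k=7: CCCTGAG vs CATTGTT ✗; k=8: TCCCTGAG vs CATTGTTA ✗.
No overlap length from 1 to 8 is perfect, so the longest perfect 3' overlap is 0.

Longest perfect overlap: 0 complementary base pairs; below the dimer-risk threshold (threshold 3).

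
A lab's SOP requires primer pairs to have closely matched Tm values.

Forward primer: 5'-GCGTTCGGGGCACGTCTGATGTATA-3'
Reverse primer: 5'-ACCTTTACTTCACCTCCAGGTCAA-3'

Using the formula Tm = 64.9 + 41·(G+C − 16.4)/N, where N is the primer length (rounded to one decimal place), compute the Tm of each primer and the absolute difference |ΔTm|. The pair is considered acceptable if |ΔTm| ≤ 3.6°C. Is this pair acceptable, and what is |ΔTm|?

|ΔTm| = 5.3°C; the pair is not acceptable.

Forward: G+C = 14, N = 25 → Tm = 64.9 + 41·(14 − 16.4)/25 = 61.0°C.
Reverse: G+C = 11, N = 24 → Tm = 64.9 + 41·(11 − 16.4)/24 = 55.7°C.
|ΔTm| = |61.0 − 55.7| = 5.3°C, > 3.6°C.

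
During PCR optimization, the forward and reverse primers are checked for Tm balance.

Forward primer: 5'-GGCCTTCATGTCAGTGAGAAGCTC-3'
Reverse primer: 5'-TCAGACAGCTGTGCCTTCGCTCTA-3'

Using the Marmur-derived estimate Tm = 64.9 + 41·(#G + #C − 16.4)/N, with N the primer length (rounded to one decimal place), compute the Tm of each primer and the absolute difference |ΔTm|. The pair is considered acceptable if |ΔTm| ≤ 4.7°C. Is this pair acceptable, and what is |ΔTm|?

|ΔTm| = 0.0°C; the pair is acceptable.

Forward: G+C = 13, N = 24 → Tm = 64.9 + 41·(13 − 16.4)/24 = 59.1°C.
Reverse: G+C = 13, N = 24 → Tm = 64.9 + 41·(13 − 16.4)/24 = 59.1°C.
|ΔTm| = |59.1 − 59.1| = 0.0°C, ≤ 4.7°C.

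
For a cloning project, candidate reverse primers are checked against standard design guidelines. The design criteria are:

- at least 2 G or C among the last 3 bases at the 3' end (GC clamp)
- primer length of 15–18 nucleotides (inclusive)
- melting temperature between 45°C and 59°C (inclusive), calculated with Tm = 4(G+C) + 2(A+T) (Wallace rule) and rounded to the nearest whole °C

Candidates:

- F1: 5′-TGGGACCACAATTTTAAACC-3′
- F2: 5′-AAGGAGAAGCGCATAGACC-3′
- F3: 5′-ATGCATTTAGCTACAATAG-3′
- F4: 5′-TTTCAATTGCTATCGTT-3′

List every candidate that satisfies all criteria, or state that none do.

None of the candidates satisfy all criteria.

F1 (20 nt, A=7 T=5 G=3 C=5): 3' end ACC has 2 G/C ✓; length 20, outside 15–18 ✗; Tm = 2·12 + 4·8 = 56°C ✓ — fails.
F2 (19 nt, A=8 T=1 G=6 C=4): 3' end ACC has 2 G/C ✓; length 19, outside 15–18 ✗; Tm = 2·9 + 4·10 = 58°C ✓ — fails.
F3 (19 nt, A=7 T=6 G=3 C=3): 3' end TAG has 1 G/C, need ≥2 ✗; length 19, outside 15–18 ✗; Tm = 2·13 + 4·6 = 50°C ✓ — fails.
F4 (17 nt, A=3 T=9 G=2 C=3): 3' end GTT has 1 G/C, need ≥2 ✗; length 17 ✓; Tm = 2·12 + 4·5 = 44°C, outside 45–59°C ✗ — fails.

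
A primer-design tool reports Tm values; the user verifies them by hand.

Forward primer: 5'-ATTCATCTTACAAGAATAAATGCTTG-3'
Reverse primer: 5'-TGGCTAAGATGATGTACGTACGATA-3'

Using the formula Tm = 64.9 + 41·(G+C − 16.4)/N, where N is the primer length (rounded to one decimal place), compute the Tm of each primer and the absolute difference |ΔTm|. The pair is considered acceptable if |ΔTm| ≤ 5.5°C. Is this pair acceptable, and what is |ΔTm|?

|ΔTm| = 4.3°C; the pair is acceptable.

Forward: G+C = 7, N = 26 → Tm = 64.9 + 41·(7 − 16.4)/26 = 50.1°C.
Reverse: G+C = 10, N = 25 → Tm = 64.9 + 41·(10 − 16.4)/25 = 54.4°C.
|ΔTm| = |50.1 − 54.4| = 4.3°C, ≤ 5.5°C.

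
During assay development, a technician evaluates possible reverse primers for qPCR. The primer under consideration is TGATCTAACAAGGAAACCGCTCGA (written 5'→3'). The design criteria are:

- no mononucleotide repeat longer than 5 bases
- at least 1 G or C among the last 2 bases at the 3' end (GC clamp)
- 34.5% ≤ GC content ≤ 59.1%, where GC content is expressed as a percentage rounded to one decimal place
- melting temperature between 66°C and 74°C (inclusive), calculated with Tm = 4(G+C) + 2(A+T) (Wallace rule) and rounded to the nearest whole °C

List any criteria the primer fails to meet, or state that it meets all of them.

Meets all criteria.

Base counts: A=9, T=4, G=5, C=6 (length 24).
homopolymer run: longest run = 3 ✓
GC clamp: 3' end GA has 1 G/C ✓
GC content: GC 11/24 = 45.8% ✓
Tm: Tm = 2·13 + 4·11 = 70°C ✓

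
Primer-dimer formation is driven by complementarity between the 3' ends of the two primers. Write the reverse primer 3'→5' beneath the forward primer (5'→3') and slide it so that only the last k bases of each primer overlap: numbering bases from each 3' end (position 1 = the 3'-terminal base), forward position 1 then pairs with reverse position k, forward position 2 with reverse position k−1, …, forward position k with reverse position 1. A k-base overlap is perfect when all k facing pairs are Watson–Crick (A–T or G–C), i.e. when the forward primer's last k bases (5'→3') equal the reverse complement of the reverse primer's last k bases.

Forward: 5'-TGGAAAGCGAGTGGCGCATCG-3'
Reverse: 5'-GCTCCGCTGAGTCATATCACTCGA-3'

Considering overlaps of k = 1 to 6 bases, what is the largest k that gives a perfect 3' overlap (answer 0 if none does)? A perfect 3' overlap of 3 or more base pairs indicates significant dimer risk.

Last 6 bases (5'→3') — forward …GCATCG, reverse …ACTCGA.
Reverse complement of the reverse primer's last 6 bases: TCGAGT; its first k bases are the reverse complement of the reverse primer's last k bases, so a perfect k-base overlap needs the forward primer's last k bases to equal them.
Comparing (forward last k vs required): k=1: G vs T ✗; k=2: CG vs TC ✗; k=3: TCG vs TCG ✓; k=4: ATCG vs TCGA ✗; k=5: CATCG vs TCGAG ✗; k=6: GCATCG vs TCGAGT ✗.
Only k = 3 is perfect, so the longest perfect 3' overlap is 3.

Longest perfect overlap: 3 complementary base pairs; significant dimer risk (threshold 3).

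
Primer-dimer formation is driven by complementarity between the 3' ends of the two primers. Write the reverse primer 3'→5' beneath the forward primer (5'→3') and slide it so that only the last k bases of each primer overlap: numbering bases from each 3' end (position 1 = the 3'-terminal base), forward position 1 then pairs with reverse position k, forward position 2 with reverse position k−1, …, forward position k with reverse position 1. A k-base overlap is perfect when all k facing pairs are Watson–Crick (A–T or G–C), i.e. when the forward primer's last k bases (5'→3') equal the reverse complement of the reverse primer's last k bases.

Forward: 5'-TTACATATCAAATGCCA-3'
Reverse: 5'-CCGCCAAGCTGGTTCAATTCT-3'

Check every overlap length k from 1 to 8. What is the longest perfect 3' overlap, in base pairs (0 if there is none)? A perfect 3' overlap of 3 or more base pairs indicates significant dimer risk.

Longest perfect overlap: 1 complementary base pair; below the dimer-risk threshold (threshold 3).

Last 8 bases (5'→3') — forward …AAATGCCA, reverse …TCAATTCT.
Reverse complement of the reverse primer's last 8 bases: AGAATTGA; its first k bases are the reverse complement of the reverse primer's last k bases, so a perfect k-base overlap needs the forward primer's last k bases to equal them.
Comparing (forward last k vs required): k=1: A vs A ✓; k=2: CA vs AG ✗; k=3: CCA vs AGA ✗; k=4: GCCA vs AGAA ✗; k=5: TGCCA vs AGAAT ✗; k=6: ATGCCA vs AGAATT ✗; k=7: AATGCCA vs AGAATTG ✗; k=8: AAATGCCA vs AGAATTGA ✗.
Only k = 1 is perfect, so the longest perfect 3' overlap is 1.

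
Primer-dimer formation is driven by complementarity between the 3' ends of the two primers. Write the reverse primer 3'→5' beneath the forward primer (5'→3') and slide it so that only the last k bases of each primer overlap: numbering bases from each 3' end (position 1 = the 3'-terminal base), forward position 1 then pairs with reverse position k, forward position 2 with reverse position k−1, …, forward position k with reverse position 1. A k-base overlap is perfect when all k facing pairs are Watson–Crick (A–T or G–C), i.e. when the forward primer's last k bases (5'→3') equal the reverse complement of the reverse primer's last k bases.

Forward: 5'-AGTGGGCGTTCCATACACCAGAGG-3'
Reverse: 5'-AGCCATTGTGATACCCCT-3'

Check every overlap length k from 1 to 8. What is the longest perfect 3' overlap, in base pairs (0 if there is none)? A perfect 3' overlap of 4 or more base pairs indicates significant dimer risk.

Last 8 bases (5'→3') — forward …ACCAGAGG, reverse …ATACCCCT.
Reverse complement of the reverse primer's last 8 bases: AGGGGTAT; its first k bases are the reverse complement of the reverse primer's last k bases, so a perfect k-base overlap needs the forward primer's last k bases to equal them.
Comparing (forward last k vs required): k=1: G vs A ✗; k=2: GG vs AG ✗; k=3: AGG vs AGG ✓; k=4: GAGG vs AGGG ✗; k=5: AGAGG vs AGGGG ✗; k=6: CAGAGG vs AGGGGT ✗; k=7: CCAGAGG vs AGGGGTA ✗; k=8: ACCAGAGG vs AGGGGTAT ✗.
Only k = 3 is perfect, so the longest perfect 3' overlap is 3.

Longest perfect overlap: 3 complementary base pairs; below the dimer-risk threshold (threshold 4).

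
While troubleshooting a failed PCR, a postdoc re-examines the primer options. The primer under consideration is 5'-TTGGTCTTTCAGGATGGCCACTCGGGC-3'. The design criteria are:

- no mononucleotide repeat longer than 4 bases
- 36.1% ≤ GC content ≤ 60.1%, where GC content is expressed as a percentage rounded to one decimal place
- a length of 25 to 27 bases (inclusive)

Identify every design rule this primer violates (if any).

Meets all criteria.

Base counts: A=3, T=8, G=9, C=7 (length 27).
homopolymer run: longest run = 3 ✓
GC content: GC 16/27 = 59.3% ✓
length: length 27 ✓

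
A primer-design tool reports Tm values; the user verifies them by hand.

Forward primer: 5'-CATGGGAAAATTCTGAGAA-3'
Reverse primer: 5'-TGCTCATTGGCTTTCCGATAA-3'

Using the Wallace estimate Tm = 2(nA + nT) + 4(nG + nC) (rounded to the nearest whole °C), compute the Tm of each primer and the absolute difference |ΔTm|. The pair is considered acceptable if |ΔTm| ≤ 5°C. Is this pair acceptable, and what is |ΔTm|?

Forward: A=8 T=4 G=5 C=2 → Tm = 2·12 + 4·7 = 52°C.
Reverse: A=4 T=8 G=4 C=5 → Tm = 2·12 + 4·9 = 60°C.
|ΔTm| = |52 − 60| = 8°C, > 5°C.

|ΔTm| = 8°C; the pair is not acceptable.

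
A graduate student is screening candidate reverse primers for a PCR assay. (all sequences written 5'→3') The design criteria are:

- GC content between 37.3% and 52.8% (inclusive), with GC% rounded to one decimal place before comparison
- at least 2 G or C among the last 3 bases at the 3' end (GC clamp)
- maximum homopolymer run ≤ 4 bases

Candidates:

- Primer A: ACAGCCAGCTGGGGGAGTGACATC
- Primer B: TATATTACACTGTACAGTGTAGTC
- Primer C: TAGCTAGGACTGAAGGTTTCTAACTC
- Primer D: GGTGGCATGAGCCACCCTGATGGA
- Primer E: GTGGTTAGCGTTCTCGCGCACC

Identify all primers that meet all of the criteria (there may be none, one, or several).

Primer A (24 nt, A=6 T=3 G=9 C=6): GC 15/24 = 62.5%, outside 37.3–52.8% ✗; 3' end ATC has 1 G/C, need ≥2 ✗; longest run = 5, exceeds 4 ✗ — fails.
Primer B (24 nt, A=7 T=9 G=4 C=4): GC 8/24 = 33.3%, outside 37.3–52.8% ✗; 3' end GTC has 2 G/C ✓; longest run = 2 ✓ — fails.
Primer C (26 nt, A=7 T=8 G=6 C=5): GC 11/26 = 42.3% ✓; 3' end CTC has 2 G/C ✓; longest run = 3 ✓ — passes.
Primer D (24 nt, A=5 T=4 G=9 C=6): GC 15/24 = 62.5%, outside 37.3–52.8% ✗; 3' end GGA has 2 G/C ✓; longest run = 3 ✓ — fails.
Primer E (22 nt, A=2 T=6 G=7 C=7): GC 14/22 = 63.6%, outside 37.3–52.8% ✗; 3' end ACC has 2 G/C ✓; longest run = 2 ✓ — fails.

Primer C only.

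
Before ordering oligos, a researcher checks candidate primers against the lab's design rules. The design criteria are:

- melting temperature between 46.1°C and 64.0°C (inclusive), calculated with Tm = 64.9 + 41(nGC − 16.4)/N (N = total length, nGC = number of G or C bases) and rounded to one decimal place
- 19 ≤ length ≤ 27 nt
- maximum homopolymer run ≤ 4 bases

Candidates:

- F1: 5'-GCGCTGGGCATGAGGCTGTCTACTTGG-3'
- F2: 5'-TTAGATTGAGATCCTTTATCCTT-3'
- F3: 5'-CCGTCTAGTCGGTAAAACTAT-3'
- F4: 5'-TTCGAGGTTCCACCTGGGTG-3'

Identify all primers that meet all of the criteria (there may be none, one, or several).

F1 (27 nt, A=3 T=7 G=11 C=6): Tm = 64.9 + 41·(17 − 16.4)/27 = 65.8°C, outside 46.1–64.0°C ✗; length 27 ✓; longest run = 3 ✓ — fails.
F2 (23 nt, A=5 T=11 G=3 C=4): Tm = 64.9 + 41·(7 − 16.4)/23 = 48.1°C ✓; length 23 ✓; longest run = 3 ✓ — passes.
F3 (21 nt, A=6 T=6 G=4 C=5): Tm = 64.9 + 41·(9 − 16.4)/21 = 50.5°C ✓; length 21 ✓; longest run = 4 ✓ — passes.
F4 (20 nt, A=2 T=6 G=7 C=5): Tm = 64.9 + 41·(12 − 16.4)/20 = 55.9°C ✓; length 20 ✓; longest run = 3 ✓ — passes.

F2, F3 and F4.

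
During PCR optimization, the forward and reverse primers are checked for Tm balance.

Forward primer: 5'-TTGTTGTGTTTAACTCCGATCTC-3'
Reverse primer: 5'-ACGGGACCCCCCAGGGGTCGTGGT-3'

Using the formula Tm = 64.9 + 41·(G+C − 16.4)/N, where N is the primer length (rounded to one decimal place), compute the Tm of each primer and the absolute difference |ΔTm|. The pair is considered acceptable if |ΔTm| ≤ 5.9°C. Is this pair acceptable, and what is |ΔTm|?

Forward: G+C = 9, N = 23 → Tm = 64.9 + 41·(9 − 16.4)/23 = 51.7°C.
Reverse: G+C = 18, N = 24 → Tm = 64.9 + 41·(18 − 16.4)/24 = 67.6°C.
|ΔTm| = |51.7 − 67.6| = 15.9°C, > 5.9°C.

|ΔTm| = 15.9°C; the pair is not acceptable.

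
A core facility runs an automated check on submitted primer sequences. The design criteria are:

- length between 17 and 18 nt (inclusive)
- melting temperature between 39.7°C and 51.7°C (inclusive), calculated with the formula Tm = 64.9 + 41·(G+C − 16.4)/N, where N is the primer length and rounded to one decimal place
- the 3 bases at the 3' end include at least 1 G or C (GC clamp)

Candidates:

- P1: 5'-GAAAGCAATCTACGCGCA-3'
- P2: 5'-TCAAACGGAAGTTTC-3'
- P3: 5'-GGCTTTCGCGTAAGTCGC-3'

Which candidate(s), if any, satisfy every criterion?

P1 only.

P1 (18 nt, A=7 T=2 G=4 C=5): length 18 ✓; Tm = 64.9 + 41·(9 − 16.4)/18 = 48.0°C ✓; 3' end GCA has 2 G/C ✓ — passes.
P2 (15 nt, A=5 T=4 G=3 C=3): length 15, outside 17–18 ✗; Tm = 64.9 + 41·(6 − 16.4)/15 = 36.5°C, outside 39.7–51.7°C ✗; 3' end TTC has 1 G/C ✓ — fails.
P3 (18 nt, A=2 T=5 G=6 C=5): length 18 ✓; Tm = 64.9 + 41·(11 − 16.4)/18 = 52.6°C, outside 39.7–51.7°C ✗; 3' end CGC has 3 G/C ✓ — fails.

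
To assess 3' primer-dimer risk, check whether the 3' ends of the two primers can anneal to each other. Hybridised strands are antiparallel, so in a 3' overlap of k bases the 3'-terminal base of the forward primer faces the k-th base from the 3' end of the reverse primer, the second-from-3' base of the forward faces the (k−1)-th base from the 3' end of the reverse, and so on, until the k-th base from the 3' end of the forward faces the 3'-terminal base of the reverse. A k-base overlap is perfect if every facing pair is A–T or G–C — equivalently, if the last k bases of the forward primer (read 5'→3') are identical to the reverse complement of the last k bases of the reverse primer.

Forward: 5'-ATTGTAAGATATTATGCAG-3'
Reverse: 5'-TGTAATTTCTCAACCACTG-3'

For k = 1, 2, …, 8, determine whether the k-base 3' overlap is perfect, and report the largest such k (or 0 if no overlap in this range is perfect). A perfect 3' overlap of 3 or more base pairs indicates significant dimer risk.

Longest perfect overlap: 3 complementary base pairs; significant dimer risk (threshold 3).

Last 8 bases (5'→3') — forward …TTATGCAG, reverse …AACCACTG.
Reverse complement of the reverse primer's last 8 bases: CAGTGGTT; its first k bases are the reverse complement of the reverse primer's last k bases, so a perfect k-base overlap needs the forward primer's last k bases to equal them.
Comparing (forward last k vs required): k=1: G vs C ✗; k=2: AG vs CA ✗; k=3: CAG vs CAG ✓; k=4: GCAG vs CAGT ✗; k=5: TGCAG vs CAGTG ✗; k=6: ATGCAG vs CAGTGG ✗; k=7: TATGCAG vs CAGTGGT ✗; k=8: TTATGCAG vs CAGTGGTT ✗.
Only k = 3 is perfect, so the longest perfect 3' overlap is 3.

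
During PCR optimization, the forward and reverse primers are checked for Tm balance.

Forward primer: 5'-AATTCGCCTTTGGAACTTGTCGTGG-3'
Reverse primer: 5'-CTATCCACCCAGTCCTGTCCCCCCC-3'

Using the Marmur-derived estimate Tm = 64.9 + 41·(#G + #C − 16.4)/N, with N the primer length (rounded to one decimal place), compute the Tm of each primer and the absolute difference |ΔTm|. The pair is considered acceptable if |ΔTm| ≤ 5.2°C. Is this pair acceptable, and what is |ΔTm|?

Forward: G+C = 12, N = 25 → Tm = 64.9 + 41·(12 − 16.4)/25 = 57.7°C.
Reverse: G+C = 17, N = 25 → Tm = 64.9 + 41·(17 − 16.4)/25 = 65.9°C.
|ΔTm| = |57.7 − 65.9| = 8.2°C, > 5.2°C.

|ΔTm| = 8.2°C; the pair is not acceptable.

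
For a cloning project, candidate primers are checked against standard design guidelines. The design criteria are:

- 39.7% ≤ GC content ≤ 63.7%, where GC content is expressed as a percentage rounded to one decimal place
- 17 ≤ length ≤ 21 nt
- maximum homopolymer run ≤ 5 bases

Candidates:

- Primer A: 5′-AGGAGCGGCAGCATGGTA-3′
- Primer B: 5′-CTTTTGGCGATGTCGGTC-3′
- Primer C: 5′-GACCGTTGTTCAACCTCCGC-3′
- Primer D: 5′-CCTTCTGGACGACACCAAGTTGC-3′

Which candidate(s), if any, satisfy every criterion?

Primer A, Primer B and Primer C.

Primer A (18 nt, A=5 T=2 G=8 C=3): GC 11/18 = 61.1% ✓; length 18 ✓; longest run = 2 ✓ — passes.
Primer B (18 nt, A=1 T=7 G=6 C=4): GC 10/18 = 55.6% ✓; length 18 ✓; longest run = 4 ✓ — passes.
Primer C (20 nt, A=3 T=5 G=4 C=8): GC 12/20 = 60.0% ✓; length 20 ✓; longest run = 2 ✓ — passes.
Primer D (23 nt, A=5 T=5 G=5 C=8): GC 13/23 = 56.5% ✓; length 23, outside 17–21 ✗; longest run = 2 ✓ — fails.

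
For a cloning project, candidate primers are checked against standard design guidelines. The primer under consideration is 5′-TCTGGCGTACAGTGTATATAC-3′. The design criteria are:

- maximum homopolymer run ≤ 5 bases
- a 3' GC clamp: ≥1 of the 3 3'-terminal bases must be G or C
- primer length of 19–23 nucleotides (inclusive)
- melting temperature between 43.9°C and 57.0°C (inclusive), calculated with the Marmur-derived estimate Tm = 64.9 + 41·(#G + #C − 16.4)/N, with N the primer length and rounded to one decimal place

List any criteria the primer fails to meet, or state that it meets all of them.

Meets all criteria.

Base counts: A=5, T=7, G=5, C=4 (length 21).
homopolymer run: longest run = 2 ✓
GC clamp: 3' end TAC has 1 G/C ✓
length: length 21 ✓
Tm: Tm = 64.9 + 41·(9 − 16.4)/21 = 50.5°C ✓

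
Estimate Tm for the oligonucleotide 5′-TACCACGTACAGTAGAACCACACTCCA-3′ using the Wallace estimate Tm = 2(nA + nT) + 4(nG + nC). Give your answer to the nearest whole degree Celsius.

Base counts: A=10, T=4, G=3, C=10 (length 27).
Tm = 2·(10+4) + 4·(3+10) = 2·14 + 4·13 = 28 + 52 = 80°C.

80°C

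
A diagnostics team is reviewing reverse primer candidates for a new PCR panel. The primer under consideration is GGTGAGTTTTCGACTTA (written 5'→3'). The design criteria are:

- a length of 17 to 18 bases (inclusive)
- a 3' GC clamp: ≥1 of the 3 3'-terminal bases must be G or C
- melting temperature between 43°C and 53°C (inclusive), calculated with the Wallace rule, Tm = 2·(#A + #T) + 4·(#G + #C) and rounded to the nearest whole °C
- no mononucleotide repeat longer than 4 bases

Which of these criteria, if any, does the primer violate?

Fails: GC clamp.

Base counts: A=3, T=7, G=5, C=2 (length 17).
length: length 17 ✓
GC clamp: 3' end TTA has 0 G/C, need ≥1 ✗
Tm: Tm = 2·10 + 4·7 = 48°C ✓
homopolymer run: longest run = 4 ✓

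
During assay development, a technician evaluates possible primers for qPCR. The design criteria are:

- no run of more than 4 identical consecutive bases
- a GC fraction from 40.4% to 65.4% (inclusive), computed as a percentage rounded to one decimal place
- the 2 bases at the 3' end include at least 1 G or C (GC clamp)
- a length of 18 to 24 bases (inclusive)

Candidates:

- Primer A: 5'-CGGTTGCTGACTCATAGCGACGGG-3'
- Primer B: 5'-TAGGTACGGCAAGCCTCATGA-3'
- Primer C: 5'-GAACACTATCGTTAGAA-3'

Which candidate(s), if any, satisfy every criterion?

Primer A (24 nt, A=4 T=5 G=9 C=6): longest run = 3 ✓; GC 15/24 = 62.5% ✓; 3' end GG has 2 G/C ✓; length 24 ✓ — passes.
Primer B (21 nt, A=6 T=4 G=6 C=5): longest run = 2 ✓; GC 11/21 = 52.4% ✓; 3' end GA has 1 G/C ✓; length 21 ✓ — passes.
Primer C (17 nt, A=7 T=4 G=3 C=3): longest run = 2 ✓; GC 6/17 = 35.3%, outside 40.4–65.4% ✗; 3' end AA has 0 G/C, need ≥1 ✗; length 17, outside 18–24 ✗ — fails.

Primer A and Primer B.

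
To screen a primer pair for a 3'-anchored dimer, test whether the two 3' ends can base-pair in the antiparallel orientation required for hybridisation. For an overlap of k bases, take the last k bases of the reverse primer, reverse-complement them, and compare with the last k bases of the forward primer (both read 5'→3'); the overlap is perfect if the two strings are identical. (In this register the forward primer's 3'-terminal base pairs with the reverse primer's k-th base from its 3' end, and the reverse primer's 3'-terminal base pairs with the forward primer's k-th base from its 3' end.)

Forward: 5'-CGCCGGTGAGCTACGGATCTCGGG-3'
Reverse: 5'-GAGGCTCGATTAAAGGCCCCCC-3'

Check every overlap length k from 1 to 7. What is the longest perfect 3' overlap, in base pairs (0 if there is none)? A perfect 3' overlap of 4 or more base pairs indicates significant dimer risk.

Last 7 bases (5'→3') — forward …TCTCGGG, reverse …GCCCCCC.
Reverse complement of the reverse primer's last 7 bases: GGGGGGC; its first k bases are the reverse complement of the reverse primer's last k bases, so a perfect k-base overlap needs the forward primer's last k bases to equal them.
Comparing (forward last k vs required): k=1: G vs G ✓; k=2: GG vs GG ✓; k=3: GGG vs GGG ✓; k=4: CGGG vs GGGG ✗; k=5: TCGGG vs GGGGG ✗; k=6: CTCGGG vs GGGGGG ✗; k=7: TCTCGGG vs GGGGGGC ✗.
Perfect overlaps at k = 1, 2, 3; the largest is 3.

Longest perfect overlap: 3 complementary base pairs; below the dimer-risk threshold (threshold 4).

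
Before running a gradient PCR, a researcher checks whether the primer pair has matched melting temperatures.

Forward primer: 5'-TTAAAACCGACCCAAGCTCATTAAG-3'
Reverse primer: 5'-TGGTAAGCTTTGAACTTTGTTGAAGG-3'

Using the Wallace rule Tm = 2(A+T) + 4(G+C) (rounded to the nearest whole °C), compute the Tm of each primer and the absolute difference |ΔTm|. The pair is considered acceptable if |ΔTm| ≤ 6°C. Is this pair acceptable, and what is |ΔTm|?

Forward: A=10 T=5 G=3 C=7 → Tm = 2·15 + 4·10 = 70°C.
Reverse: A=6 T=10 G=8 C=2 → Tm = 2·16 + 4·10 = 72°C.
|ΔTm| = |70 − 72| = 2°C, ≤ 6°C.

|ΔTm| = 2°C; the pair is acceptable.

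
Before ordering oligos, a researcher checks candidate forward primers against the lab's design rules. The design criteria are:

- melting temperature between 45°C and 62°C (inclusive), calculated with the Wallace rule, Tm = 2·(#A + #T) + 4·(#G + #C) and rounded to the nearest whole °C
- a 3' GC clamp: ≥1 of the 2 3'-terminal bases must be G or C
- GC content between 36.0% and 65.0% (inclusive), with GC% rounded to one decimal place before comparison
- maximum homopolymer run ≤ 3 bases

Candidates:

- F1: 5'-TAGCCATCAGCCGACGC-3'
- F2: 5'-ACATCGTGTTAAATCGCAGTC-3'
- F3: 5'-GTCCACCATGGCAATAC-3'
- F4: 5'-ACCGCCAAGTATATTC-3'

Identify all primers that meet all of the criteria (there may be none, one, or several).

F1 (17 nt, A=4 T=2 G=4 C=7): Tm = 2·6 + 4·11 = 56°C ✓; 3' end GC has 2 G/C ✓; GC 11/17 = 64.7% ✓; longest run = 2 ✓ — passes.
F2 (21 nt, A=6 T=6 G=4 C=5): Tm = 2·12 + 4·9 = 60°C ✓; 3' end TC has 1 G/C ✓; GC 9/21 = 42.9% ✓; longest run = 3 ✓ — passes.
F3 (17 nt, A=5 T=3 G=3 C=6): Tm = 2·8 + 4·9 = 52°C ✓; 3' end AC has 1 G/C ✓; GC 9/17 = 52.9% ✓; longest run = 2 ✓ — passes.
F4 (16 nt, A=5 T=4 G=2 C=5): Tm = 2·9 + 4·7 = 46°C ✓; 3' end TC has 1 G/C ✓; GC 7/16 = 43.8% ✓; longest run = 2 ✓ — passes.

F1, F2, F3 and F4.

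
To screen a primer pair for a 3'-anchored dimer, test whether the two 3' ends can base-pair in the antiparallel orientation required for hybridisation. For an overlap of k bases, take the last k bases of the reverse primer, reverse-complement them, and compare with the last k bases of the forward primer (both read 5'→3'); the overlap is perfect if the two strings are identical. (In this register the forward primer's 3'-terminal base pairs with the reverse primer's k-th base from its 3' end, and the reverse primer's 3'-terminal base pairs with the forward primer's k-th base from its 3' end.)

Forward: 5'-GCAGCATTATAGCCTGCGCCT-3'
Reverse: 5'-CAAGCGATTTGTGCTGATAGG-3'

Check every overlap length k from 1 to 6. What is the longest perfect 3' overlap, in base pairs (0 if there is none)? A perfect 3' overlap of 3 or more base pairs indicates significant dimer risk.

Last 6 bases (5'→3') — forward …GCGCCT, reverse …GATAGG.
Reverse complement of the reverse primer's last 6 bases: CCTATC; its first k bases are the reverse complement of the reverse primer's last k bases, so a perfect k-base overlap needs the forward primer's last k bases to equal them.
Comparing (forward last k vs required): k=1: T vs C ✗; k=2: CT vs CC ✗; k=3: CCT vs CCT ✓; k=4: GCCT vs CCTA ✗; k=5: CGCCT vs CCTAT ✗; k=6: GCGCCT vs CCTATC ✗.
Only k = 3 is perfect, so the longest perfect 3' overlap is 3.

Longest perfect overlap: 3 complementary base pairs; significant dimer risk (threshold 3).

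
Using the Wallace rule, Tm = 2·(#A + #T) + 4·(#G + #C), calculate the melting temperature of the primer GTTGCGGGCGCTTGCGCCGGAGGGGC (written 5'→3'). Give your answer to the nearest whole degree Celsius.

94°C

Base counts: A=1, T=4, G=14, C=7 (length 26).
Tm = 2·(1+4) + 4·(14+7) = 2·5 + 4·21 = 10 + 84 = 94°C.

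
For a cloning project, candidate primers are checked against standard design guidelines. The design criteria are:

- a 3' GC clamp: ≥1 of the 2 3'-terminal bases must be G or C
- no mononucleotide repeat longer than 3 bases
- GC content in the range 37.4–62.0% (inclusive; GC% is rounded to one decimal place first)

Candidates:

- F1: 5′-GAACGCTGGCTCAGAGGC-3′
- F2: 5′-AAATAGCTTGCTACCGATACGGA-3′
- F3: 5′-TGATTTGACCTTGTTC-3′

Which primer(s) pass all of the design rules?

F1 (18 nt, A=4 T=2 G=7 C=5): 3' end GC has 2 G/C ✓; longest run = 2 ✓; GC 12/18 = 66.7%, outside 37.4–62.0% ✗ — fails.
F2 (23 nt, A=8 T=5 G=5 C=5): 3' end GA has 1 G/C ✓; longest run = 3 ✓; GC 10/23 = 43.5% ✓ — passes.
F3 (16 nt, A=2 T=8 G=3 C=3): 3' end TC has 1 G/C ✓; longest run = 3 ✓; GC 6/16 = 37.5% ✓ — passes.

F2 and F3.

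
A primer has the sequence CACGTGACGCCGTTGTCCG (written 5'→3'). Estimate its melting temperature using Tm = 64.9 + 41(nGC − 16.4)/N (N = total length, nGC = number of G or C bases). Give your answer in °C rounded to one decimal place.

57.6°C

Base counts: A=2, T=4, G=6, C=7; G+C = 13, N = 19.
Tm = 64.9 + 41·(13 − 16.4)/19 = 64.9 + -139.40/19 = 57.6°C.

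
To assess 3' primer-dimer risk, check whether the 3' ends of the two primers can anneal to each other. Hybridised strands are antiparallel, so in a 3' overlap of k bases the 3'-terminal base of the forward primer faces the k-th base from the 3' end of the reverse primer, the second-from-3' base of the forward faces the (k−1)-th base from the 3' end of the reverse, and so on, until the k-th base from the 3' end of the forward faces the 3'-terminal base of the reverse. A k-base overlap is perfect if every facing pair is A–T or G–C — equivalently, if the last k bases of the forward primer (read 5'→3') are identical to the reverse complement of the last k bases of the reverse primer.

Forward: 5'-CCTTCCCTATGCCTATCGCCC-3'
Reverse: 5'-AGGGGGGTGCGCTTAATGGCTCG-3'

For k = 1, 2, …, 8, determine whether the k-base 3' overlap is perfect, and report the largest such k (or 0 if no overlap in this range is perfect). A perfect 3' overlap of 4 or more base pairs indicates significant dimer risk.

Last 8 bases (5'→3') — forward …TATCGCCC, reverse …ATGGCTCG.
Reverse complement of the reverse primer's last 8 bases: CGAGCCAT; its first k bases are the reverse complement of the reverse primer's last k bases, so a perfect k-base overlap needs the forward primer's last k bases to equal them.
Comparing (forward last k vs required): k=1: C vs C ✓; k=2: CC vs CG ✗; k=3: CCC vs CGA ✗; k=4: GCCC vs CGAG ✗; k=5: CGCCC vs CGAGC ✗; k=6: TCGCCC vs CGAGCC ✗; k=7: ATCGCCC vs CGAGCCA ✗; k=8: TATCGCCC vs CGAGCCAT ✗.
Only k = 1 is perfect, so the longest perfect 3' overlap is 1.

Longest perfect overlap: 1 complementary base pair; below the dimer-risk threshold (threshold 4).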